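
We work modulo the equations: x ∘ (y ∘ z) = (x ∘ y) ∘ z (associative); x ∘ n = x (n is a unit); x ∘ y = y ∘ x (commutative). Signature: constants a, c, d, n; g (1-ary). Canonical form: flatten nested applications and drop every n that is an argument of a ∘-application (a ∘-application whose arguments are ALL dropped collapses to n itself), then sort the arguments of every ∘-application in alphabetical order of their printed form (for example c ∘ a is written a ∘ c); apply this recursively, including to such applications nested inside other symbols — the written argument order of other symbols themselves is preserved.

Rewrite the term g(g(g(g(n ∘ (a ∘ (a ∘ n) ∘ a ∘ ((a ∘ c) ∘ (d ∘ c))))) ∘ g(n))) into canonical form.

Descend into:  g(g(n ∘ (a ∘ (a ∘ n) ∘ a ∘ ((a ∘ c) ∘ (d ∘ c))))) ∘ g(n)
Simplify inside:  g(g(n ∘ (a ∘ (a ∘ n) ∘ a ∘ ((a ∘ c) ∘ (d ∘ c)))))  →  g(g(a ∘ a ∘ a ∘ a ∘ c ∘ c ∘ d))
Sort arguments:  g(g(a ∘ a ∘ a ∘ a ∘ c ∘ c ∘ d)) ∘ g(n)
Put back:  g(g(g(g(a ∘ a ∘ a ∘ a ∘ c ∘ c ∘ d)) ∘ g(n)))

Answer: g(g(g(g(a ∘ a ∘ a ∘ a ∘ c ∘ c ∘ d)) ∘ g(n)))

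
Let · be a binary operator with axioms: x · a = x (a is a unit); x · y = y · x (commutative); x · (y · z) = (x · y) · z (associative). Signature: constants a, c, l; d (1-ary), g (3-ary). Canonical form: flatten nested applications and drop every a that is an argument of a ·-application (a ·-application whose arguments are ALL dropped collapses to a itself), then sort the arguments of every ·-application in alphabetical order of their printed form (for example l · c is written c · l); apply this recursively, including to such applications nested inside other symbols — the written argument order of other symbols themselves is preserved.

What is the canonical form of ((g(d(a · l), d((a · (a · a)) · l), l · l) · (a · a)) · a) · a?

Flatten:  g(d(a · l), d((a · (a · a)) · l), l · l) · a · a · a · a
Canonicalize subterm:  g(d(a · l), d((a · (a · a)) · l), l · l)  →  g(d(l), d(l), l · l)
Unit:  drop a (×4)
Sort:  g(d(l), d(l), l · l)

Answer: g(d(l), d(l), l · l)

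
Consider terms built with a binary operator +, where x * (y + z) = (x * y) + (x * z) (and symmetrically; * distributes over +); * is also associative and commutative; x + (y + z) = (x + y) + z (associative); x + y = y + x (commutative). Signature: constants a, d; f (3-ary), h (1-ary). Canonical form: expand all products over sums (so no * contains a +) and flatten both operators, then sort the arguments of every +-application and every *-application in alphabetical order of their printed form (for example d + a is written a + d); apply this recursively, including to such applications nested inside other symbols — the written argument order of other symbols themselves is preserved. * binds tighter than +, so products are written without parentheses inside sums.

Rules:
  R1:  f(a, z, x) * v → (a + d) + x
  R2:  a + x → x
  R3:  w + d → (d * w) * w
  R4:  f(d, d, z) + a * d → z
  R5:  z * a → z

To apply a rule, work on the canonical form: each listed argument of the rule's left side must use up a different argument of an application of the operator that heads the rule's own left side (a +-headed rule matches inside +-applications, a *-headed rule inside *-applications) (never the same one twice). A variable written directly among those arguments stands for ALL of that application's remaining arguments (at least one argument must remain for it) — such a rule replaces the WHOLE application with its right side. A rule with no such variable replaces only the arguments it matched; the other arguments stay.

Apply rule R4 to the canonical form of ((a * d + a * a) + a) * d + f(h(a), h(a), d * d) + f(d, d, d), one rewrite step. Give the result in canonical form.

Answer: a * a * d + a * d * d + d + f(h(a), h(a), d * d)

Derivation:
Canonical form:  a * a * d + a * d + a * d * d + f(d, d, d) + f(h(a), h(a), d * d)
R4 matches:  uses a * d, f(d, d, d);  z := d
Result:  a * a * d + a * d * d + d + f(h(a), h(a), d * d)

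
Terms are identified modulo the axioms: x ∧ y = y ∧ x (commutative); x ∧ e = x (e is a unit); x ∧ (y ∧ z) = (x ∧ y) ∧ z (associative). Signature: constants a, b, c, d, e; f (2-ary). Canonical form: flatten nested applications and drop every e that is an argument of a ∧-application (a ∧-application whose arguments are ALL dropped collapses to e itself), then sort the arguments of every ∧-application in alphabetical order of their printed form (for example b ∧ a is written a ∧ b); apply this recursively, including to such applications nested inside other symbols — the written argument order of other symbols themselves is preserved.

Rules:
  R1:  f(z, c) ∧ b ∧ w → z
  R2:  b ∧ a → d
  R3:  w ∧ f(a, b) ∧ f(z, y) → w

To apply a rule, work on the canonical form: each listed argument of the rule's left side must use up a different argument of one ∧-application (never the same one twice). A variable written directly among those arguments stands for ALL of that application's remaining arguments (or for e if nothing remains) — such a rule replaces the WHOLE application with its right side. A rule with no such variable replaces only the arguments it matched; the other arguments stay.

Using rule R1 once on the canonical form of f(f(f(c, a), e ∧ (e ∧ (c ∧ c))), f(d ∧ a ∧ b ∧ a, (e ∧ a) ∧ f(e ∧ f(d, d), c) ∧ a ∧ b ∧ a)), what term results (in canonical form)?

Canonical form:  f(f(f(c, a), c ∧ c), f(a ∧ a ∧ b ∧ d, a ∧ a ∧ a ∧ b ∧ f(f(d, d), c)))
R1 matches:  uses b, f(f(d, d), c);  w := a ∧ a ∧ a, z := f(d, d)
The extension variable absorbs all remaining arguments, so the whole application is rewritten.
New term:  f(f(f(c, a), c ∧ c), f(a ∧ a ∧ b ∧ d, f(d, d)))

Answer: f(f(f(c, a), c ∧ c), f(a ∧ a ∧ b ∧ d, f(d, d)))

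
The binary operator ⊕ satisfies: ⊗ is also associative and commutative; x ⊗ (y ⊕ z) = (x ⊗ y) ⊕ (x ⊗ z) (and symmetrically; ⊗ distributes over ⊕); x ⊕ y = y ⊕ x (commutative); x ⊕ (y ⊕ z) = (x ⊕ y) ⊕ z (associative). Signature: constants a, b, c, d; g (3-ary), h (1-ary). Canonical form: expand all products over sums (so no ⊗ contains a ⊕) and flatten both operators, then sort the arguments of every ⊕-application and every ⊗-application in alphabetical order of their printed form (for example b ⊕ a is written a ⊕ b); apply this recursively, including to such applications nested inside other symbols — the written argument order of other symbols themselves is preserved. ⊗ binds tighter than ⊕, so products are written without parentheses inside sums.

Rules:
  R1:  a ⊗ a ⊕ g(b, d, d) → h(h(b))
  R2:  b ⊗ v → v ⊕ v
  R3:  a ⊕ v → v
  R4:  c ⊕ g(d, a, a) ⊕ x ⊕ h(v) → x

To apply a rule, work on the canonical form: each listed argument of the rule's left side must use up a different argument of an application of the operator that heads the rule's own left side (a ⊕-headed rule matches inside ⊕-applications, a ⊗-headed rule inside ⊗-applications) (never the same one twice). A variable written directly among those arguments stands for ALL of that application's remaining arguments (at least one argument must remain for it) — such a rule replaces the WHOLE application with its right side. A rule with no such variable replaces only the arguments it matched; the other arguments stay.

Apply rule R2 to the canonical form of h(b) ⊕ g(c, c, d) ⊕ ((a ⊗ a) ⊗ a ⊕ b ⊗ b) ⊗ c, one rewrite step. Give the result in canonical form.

Answer: a ⊗ a ⊗ a ⊗ c ⊕ b ⊗ c ⊕ b ⊗ c ⊕ g(c, c, d) ⊕ h(b)

Derivation:
Canonical form:  a ⊗ a ⊗ a ⊗ c ⊕ b ⊗ b ⊗ c ⊕ g(c, c, d) ⊕ h(b)
Apply R2:  consuming b;  v := b ⊗ c
Every leftover argument binds to the variable; the entire application is replaced.
Result:  a ⊗ a ⊗ a ⊗ c ⊕ b ⊗ c ⊕ b ⊗ c ⊕ g(c, c, d) ⊕ h(b)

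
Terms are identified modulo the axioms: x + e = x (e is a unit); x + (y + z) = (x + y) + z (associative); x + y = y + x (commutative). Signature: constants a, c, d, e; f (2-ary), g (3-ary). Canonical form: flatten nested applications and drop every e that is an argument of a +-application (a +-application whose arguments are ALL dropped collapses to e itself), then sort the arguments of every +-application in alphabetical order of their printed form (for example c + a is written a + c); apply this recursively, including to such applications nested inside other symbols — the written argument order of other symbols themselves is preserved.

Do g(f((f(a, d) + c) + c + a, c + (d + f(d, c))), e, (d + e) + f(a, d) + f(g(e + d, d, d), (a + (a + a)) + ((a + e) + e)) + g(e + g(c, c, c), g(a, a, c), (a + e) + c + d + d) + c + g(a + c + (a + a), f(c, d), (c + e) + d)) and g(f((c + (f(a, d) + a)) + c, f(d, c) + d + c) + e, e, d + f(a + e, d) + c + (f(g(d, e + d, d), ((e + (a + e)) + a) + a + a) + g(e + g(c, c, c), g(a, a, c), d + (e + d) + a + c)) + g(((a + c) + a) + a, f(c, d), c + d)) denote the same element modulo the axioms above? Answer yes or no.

Answer: yes — both canonical forms are g(f(a + c + c + f(a, d), c + d + f(d, c)), e, c + d + f(a, d) + f(g(d, d, d), a + a + a + a) + g(a + a + a + c, f(c, d), c + d) + g(g(c, c, c), g(a, a, c), a + c + d + d))

Derivation:
Left:  g(f((f(a, d) + c) + c + a, c + (d + f(d, c))), e, (d + e) + f(a, d) + f(g(e + d, d, d), (a + (a + a)) + ((a + e) + e)) + g(e + g(c, c, c), g(a, a, c), (a + e) + c + d + d) + c + g(a + c + (a + a), f(c, d), (c + e) + d))
  Work inside:  (d + e) + f(a, d) + f(g(e + d, d, d), (a + (a + a)) + ((a + e) + e)) + g(e + g(c, c, c), g(a, a, c), (a + e) + c + d + d) + c + g(a + c + (a + a), f(c, d), (c + e) + d)
  Un-nest:  d + e + f(a, d) + f(g(e + d, d, d), (a + (a + a)) + ((a + e) + e)) + g(e + g(c, c, c), g(a, a, c), (a + e) + c + d + d) + c + g(a + c + (a + a), f(c, d), (c + e) + d)
  Simplify inside:  f(g(e + d, d, d), (a + (a + a)) + ((a + e) + e))  →  f(g(d, d, d), a + a + a + a)
  Canonicalize subterm:  g(e + g(c, c, c), g(a, a, c), (a + e) + c + d + d)  →  g(g(c, c, c), g(a, a, c), a + c + d + d)
  Simplify inside:  g(a + c + (a + a), f(c, d), (c + e) + d)  →  g(a + a + a + c, f(c, d), c + d)
  Unit:  drop e
  Sort:  c + d + f(a, d) + f(g(d, d, d), a + a + a + a) + g(a + a + a + c, f(c, d), c + d) + g(g(c, c, c), g(a, a, c), a + c + d + d)
  Rebuild:  g(f(a + c + c + f(a, d), c + d + f(d, c)), e, c + d + f(a, d) + f(g(d, d, d), a + a + a + a) + g(a + a + a + c, f(c, d), c + d) + g(g(c, c, c), g(a, a, c), a + c + d + d))
Right:  g(f((c + (f(a, d) + a)) + c, f(d, c) + d + c) + e, e, d + f(a + e, d) + c + (f(g(d, e + d, d), ((e + (a + e)) + a) + a + a) + g(e + g(c, c, c), g(a, a, c), d + (e + d) + a + c)) + g(((a + c) + a) + a, f(c, d), c + d))
  Focus inside:  d + f(a + e, d) + c + (f(g(d, e + d, d), ((e + (a + e)) + a) + a + a) + g(e + g(c, c, c), g(a, a, c), d + (e + d) + a + c)) + g(((a + c) + a) + a, f(c, d), c + d)
  Un-nest:  d + f(a + e, d) + c + f(g(d, e + d, d), ((e + (a + e)) + a) + a + a) + g(e + g(c, c, c), g(a, a, c), d + (e + d) + a + c) + g(((a + c) + a) + a, f(c, d), c + d)
  Simplify inside:  f(a + e, d)  →  f(a, d)
  Simplify inside:  f(g(d, e + d, d), ((e + (a + e)) + a) + a + a)  →  f(g(d, d, d), a + a + a + a)
  Simplify inside:  g(e + g(c, c, c), g(a, a, c), d + (e + d) + a + c)  →  g(g(c, c, c), g(a, a, c), a + c + d + d)
  Sort arguments:  c + d + f(a, d) + f(g(d, d, d), a + a + a + a) + g(a + a + a + c, f(c, d), c + d) + g(g(c, c, c), g(a, a, c), a + c + d + d)
  Reassemble:  g(f(a + c + c + f(a, d), c + d + f(d, c)), e, c + d + f(a, d) + f(g(d, d, d), a + a + a + a) + g(a + a + a + c, f(c, d), c + d) + g(g(c, c, c), g(a, a, c), a + c + d + d))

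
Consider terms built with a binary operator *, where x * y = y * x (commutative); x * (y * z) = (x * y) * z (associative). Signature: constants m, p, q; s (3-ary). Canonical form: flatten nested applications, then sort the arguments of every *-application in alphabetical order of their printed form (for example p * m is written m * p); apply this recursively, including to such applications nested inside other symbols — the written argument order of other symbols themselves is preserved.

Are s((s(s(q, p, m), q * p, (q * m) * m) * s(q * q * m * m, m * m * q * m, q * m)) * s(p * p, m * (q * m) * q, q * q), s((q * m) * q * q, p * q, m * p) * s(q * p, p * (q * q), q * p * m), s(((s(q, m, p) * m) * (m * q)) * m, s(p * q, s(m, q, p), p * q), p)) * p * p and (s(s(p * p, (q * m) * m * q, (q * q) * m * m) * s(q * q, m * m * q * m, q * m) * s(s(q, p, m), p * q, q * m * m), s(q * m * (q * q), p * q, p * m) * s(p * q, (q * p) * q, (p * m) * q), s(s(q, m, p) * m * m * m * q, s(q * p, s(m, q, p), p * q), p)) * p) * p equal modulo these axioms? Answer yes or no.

Answer: no — p * p * s(s(m * m * q * q, m * m * m * q, m * q) * s(p * p, m * m * q * q, q * q) * s(s(q, p, m), p * q, m * m * q), s(m * q * q * q, p * q, m * p) * s(p * q, p * q * q, m * p * q), s(m * m * m * q * s(q, m, p), s(p * q, s(m, q, p), p * q), p)) vs p * p * s(s(p * p, m * m * q * q, m * m * q * q) * s(q * q, m * m * m * q, m * q) * s(s(q, p, m), p * q, m * m * q), s(m * q * q * q, p * q, m * p) * s(p * q, p * q * q, m * p * q), s(m * m * m * q * s(q, m, p), s(p * q, s(m, q, p), p * q), p))

Derivation:
Left:  s((s(s(q, p, m), q * p, (q * m) * m) * s(q * q * m * m, m * m * q * m, q * m)) * s(p * p, m * (q * m) * q, q * q), s((q * m) * q * q, p * q, m * p) * s(q * p, p * (q * q), q * p * m), s(((s(q, m, p) * m) * (m * q)) * m, s(p * q, s(m, q, p), p * q), p)) * p * p
  Simplify inside:  s((s(s(q, p, m), q * p, (q * m) * m) * s(q * q * m * m, m * m * q * m, q * m)) * s(p * p, m * (q * m) * q, q * q), s((q * m) * q * q, p * q, m * p) * s(q * p, p * (q * q), q * p * m), s(((s(q, m, p) * m) * (m * q)) * m, s(p * q, s(m, q, p), p * q), p))  →  s(s(m * m * q * q, m * m * m * q, m * q) * s(p * p, m * m * q * q, q * q) * s(s(q, p, m), p * q, m * m * q), s(m * q * q * q, p * q, m * p) * s(p * q, p * q * q, m * p * q), s(m * m * m * q * s(q, m, p), s(p * q, s(m, q, p), p * q), p))
  Sort:  p * p * s(s(m * m * q * q, m * m * m * q, m * q) * s(p * p, m * m * q * q, q * q) * s(s(q, p, m), p * q, m * m * q), s(m * q * q * q, p * q, m * p) * s(p * q, p * q * q, m * p * q), s(m * m * m * q * s(q, m, p), s(p * q, s(m, q, p), p * q), p))
Right:  (s(s(p * p, (q * m) * m * q, (q * q) * m * m) * s(q * q, m * m * q * m, q * m) * s(s(q, p, m), p * q, q * m * m), s(q * m * (q * q), p * q, p * m) * s(p * q, (q * p) * q, (p * m) * q), s(s(q, m, p) * m * m * m * q, s(q * p, s(m, q, p), p * q), p)) * p) * p
  Flatten:  s(s(p * p, (q * m) * m * q, (q * q) * m * m) * s(q * q, m * m * q * m, q * m) * s(s(q, p, m), p * q, q * m * m), s(q * m * (q * q), p * q, p * m) * s(p * q, (q * p) * q, (p * m) * q), s(s(q, m, p) * m * m * m * q, s(q * p, s(m, q, p), p * q), p)) * p * p
  Inside:  s(s(p * p, (q * m) * m * q, (q * q) * m * m) * s(q * q, m * m * q * m, q * m) * s(s(q, p, m), p * q, q * m * m), s(q * m * (q * q), p * q, p * m) * s(p * q, (q * p) * q, (p * m) * q), s(s(q, m, p) * m * m * m * q, s(q * p, s(m, q, p), p * q), p))  →  s(s(p * p, m * m * q * q, m * m * q * q) * s(q * q, m * m * m * q, m * q) * s(s(q, p, m), p * q, m * m * q), s(m * q * q * q, p * q, m * p) * s(p * q, p * q * q, m * p * q), s(m * m * m * q * s(q, m, p), s(p * q, s(m, q, p), p * q), p))
  Order the arguments:  p * p * s(s(p * p, m * m * q * q, m * m * q * q) * s(q * q, m * m * m * q, m * q) * s(s(q, p, m), p * q, m * m * q), s(m * q * q * q, p * q, m * p) * s(p * q, p * q * q, m * p * q), s(m * m * m * q * s(q, m, p), s(p * q, s(m, q, p), p * q), p))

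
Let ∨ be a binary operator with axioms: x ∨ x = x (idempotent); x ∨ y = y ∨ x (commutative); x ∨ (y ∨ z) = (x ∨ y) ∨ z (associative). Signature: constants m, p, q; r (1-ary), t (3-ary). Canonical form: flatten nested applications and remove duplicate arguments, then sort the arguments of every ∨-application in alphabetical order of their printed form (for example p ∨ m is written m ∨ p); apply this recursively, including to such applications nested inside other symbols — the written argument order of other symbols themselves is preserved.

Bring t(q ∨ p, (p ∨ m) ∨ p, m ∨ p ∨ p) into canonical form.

Answer: t(p ∨ q, m ∨ p, m ∨ p)

Derivation:
Descend into:  (p ∨ m) ∨ p
Flatten:  p ∨ m ∨ p
Drop duplicates:  drop duplicate p
Sort:  m ∨ p
Reassemble:  t(p ∨ q, m ∨ p, m ∨ p)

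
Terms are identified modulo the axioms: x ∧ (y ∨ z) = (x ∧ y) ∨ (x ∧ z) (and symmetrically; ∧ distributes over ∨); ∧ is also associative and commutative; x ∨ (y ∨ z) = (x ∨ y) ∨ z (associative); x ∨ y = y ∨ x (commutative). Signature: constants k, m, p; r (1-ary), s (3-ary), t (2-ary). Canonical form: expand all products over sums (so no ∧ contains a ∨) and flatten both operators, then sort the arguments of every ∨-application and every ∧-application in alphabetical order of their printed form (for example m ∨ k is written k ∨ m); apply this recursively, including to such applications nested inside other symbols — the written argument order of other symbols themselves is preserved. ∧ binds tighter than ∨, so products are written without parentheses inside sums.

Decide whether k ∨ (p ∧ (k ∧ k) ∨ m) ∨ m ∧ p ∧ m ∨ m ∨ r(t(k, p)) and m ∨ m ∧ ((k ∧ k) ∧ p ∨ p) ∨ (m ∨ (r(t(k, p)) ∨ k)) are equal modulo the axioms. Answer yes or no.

Left:  k ∨ (p ∧ (k ∧ k) ∨ m) ∨ m ∧ p ∧ m ∨ m ∨ r(t(k, p))
  Flatten:  k ∨ k ∧ k ∧ p ∨ m ∨ m ∧ m ∧ p ∨ m ∨ r(t(k, p))
  Order the arguments:  k ∨ k ∧ k ∧ p ∨ m ∨ m ∨ m ∧ m ∧ p ∨ r(t(k, p))
Right:  m ∨ m ∧ ((k ∧ k) ∧ p ∨ p) ∨ (m ∨ (r(t(k, p)) ∨ k))
  Expand products over sums:  m ∨ k ∧ k ∧ m ∧ p ∨ m ∧ p ∨ m ∨ r(t(k, p)) ∨ k
  Sort arguments:  k ∨ k ∧ k ∧ m ∧ p ∨ m ∨ m ∨ m ∧ p ∨ r(t(k, p))

Answer: no — k ∨ k ∧ k ∧ p ∨ m ∨ m ∨ m ∧ m ∧ p ∨ r(t(k, p)) vs k ∨ k ∧ k ∧ m ∧ p ∨ m ∨ m ∨ m ∧ p ∨ r(t(k, p))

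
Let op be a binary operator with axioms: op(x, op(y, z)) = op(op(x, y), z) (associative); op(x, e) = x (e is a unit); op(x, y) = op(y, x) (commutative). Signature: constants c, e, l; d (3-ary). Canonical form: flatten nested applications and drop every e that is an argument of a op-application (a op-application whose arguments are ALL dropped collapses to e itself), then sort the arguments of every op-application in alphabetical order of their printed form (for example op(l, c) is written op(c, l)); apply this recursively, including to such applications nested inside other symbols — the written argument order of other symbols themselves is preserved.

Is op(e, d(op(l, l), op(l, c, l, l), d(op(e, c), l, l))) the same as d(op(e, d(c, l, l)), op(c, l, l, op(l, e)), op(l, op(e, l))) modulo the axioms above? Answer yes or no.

Left:  op(e, d(op(l, l), op(l, c, l, l), d(op(e, c), l, l)))
  Inside:  d(op(l, l), op(l, c, l, l), d(op(e, c), l, l))  →  d(op(l, l), op(c, l, l, l), d(c, l, l))
  Units out:  drop e
  Sort:  d(op(l, l), op(c, l, l, l), d(c, l, l))
Right:  d(op(e, d(c, l, l)), op(c, l, l, op(l, e)), op(l, op(e, l)))
  Work inside:  op(c, l, l, op(l, e))
  Flatten:  op(c, l, l, l, e)
  Units out:  drop e
  Order the arguments:  op(c, l, l, l)
  Put back:  d(d(c, l, l), op(c, l, l, l), op(l, l))

Answer: no — d(op(l, l), op(c, l, l, l), d(c, l, l)) vs d(d(c, l, l), op(c, l, l, l), op(l, l))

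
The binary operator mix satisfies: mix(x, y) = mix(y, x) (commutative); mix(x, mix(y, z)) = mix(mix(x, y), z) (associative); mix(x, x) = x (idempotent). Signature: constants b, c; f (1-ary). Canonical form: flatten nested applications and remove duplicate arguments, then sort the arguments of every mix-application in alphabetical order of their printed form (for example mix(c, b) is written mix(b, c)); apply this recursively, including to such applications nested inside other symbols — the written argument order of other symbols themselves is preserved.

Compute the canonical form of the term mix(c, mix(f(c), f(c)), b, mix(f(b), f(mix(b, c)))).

Answer: mix(b, c, f(b), f(c), f(mix(b, c)))

Derivation:
Merge nested applications:  mix(c, f(c), f(c), b, f(b), f(mix(b, c)))
Deduplicate:  drop duplicate f(c)
Sort:  mix(b, c, f(b), f(c), f(mix(b, c)))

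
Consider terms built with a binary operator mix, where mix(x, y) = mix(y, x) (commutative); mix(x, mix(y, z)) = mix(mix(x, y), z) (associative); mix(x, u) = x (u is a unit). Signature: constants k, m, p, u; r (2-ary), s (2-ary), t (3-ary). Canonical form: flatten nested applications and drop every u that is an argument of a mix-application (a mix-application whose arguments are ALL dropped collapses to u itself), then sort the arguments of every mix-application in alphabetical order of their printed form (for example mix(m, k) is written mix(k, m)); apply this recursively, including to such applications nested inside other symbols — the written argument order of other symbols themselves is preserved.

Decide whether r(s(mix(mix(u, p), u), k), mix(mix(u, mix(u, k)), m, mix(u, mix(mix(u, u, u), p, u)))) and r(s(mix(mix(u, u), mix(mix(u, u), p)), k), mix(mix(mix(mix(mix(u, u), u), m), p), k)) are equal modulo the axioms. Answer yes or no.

Left:  r(s(mix(mix(u, p), u), k), mix(mix(u, mix(u, k)), m, mix(u, mix(mix(u, u, u), p, u))))
  Focus inside:  mix(mix(u, mix(u, k)), m, mix(u, mix(mix(u, u, u), p, u)))
  Merge nested applications:  mix(u, u, k, m, u, u, u, u, p, u)
  Drop the unit:  drop u (×7)
  Sort:  mix(k, m, p)
  Reassemble:  r(s(p, k), mix(k, m, p))
Right:  r(s(mix(mix(u, u), mix(mix(u, u), p)), k), mix(mix(mix(mix(mix(u, u), u), m), p), k))
  Work inside:  mix(mix(mix(mix(mix(u, u), u), m), p), k)
  Merge nested applications:  mix(u, u, u, m, p, k)
  Drop the unit:  drop u (×3)
  Order the arguments:  mix(k, m, p)
  Put back:  r(s(p, k), mix(k, m, p))

Answer: yes — both canonical forms are r(s(p, k), mix(k, m, p))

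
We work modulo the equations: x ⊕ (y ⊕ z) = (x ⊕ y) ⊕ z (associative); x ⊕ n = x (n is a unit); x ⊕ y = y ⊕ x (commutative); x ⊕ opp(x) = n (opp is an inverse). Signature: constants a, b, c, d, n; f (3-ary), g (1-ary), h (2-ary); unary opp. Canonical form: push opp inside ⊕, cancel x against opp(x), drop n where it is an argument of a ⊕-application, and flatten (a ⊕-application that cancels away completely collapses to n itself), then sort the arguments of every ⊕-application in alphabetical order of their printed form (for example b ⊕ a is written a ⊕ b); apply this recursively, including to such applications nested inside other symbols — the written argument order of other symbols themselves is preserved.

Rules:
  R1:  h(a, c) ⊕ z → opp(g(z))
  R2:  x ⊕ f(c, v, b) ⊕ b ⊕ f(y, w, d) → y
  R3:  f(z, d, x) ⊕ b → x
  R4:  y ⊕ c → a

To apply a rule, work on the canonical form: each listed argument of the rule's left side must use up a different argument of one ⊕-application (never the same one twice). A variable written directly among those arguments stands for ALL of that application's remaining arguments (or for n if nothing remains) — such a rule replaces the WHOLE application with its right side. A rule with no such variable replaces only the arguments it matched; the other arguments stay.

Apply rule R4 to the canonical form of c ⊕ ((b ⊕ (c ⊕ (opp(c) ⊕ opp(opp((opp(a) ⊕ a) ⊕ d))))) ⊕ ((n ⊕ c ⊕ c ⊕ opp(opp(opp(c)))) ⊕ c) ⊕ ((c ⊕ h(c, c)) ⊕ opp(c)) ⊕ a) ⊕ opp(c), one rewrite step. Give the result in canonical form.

Answer: a

Derivation:
Canonical form:  a ⊕ b ⊕ c ⊕ c ⊕ d ⊕ h(c, c)
Apply R4:  consuming c;  y := a ⊕ b ⊕ c ⊕ d ⊕ h(c, c)
The variable takes the whole remainder — replace the entire application.
Result:  a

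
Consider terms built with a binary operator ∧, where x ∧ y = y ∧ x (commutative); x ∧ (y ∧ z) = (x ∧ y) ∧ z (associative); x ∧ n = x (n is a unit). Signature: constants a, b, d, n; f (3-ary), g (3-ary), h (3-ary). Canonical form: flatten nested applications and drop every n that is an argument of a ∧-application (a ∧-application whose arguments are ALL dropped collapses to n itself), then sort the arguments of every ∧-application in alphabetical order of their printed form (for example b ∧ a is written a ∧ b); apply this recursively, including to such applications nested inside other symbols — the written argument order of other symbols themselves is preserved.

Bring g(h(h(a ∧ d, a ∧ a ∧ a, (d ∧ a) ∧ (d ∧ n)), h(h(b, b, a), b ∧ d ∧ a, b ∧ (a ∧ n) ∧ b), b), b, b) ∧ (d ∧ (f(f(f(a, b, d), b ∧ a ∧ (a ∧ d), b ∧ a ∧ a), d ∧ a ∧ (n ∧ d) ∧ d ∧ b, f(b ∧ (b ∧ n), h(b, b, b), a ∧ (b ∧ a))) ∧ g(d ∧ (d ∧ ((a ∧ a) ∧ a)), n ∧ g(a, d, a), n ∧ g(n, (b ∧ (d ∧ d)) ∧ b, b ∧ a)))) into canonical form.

Flatten:  g(h(h(a ∧ d, a ∧ a ∧ a, (d ∧ a) ∧ (d ∧ n)), h(h(b, b, a), b ∧ d ∧ a, b ∧ (a ∧ n) ∧ b), b), b, b) ∧ d ∧ f(f(f(a, b, d), b ∧ a ∧ (a ∧ d), b ∧ a ∧ a), d ∧ a ∧ (n ∧ d) ∧ d ∧ b, f(b ∧ (b ∧ n), h(b, b, b), a ∧ (b ∧ a))) ∧ g(d ∧ (d ∧ ((a ∧ a) ∧ a)), n ∧ g(a, d, a), n ∧ g(n, (b ∧ (d ∧ d)) ∧ b, b ∧ a))
Simplify inside:  g(h(h(a ∧ d, a ∧ a ∧ a, (d ∧ a) ∧ (d ∧ n)), h(h(b, b, a), b ∧ d ∧ a, b ∧ (a ∧ n) ∧ b), b), b, b)  →  g(h(h(a ∧ d, a ∧ a ∧ a, a ∧ d ∧ d), h(h(b, b, a), a ∧ b ∧ d, a ∧ b ∧ b), b), b, b)
Simplify inside:  f(f(f(a, b, d), b ∧ a ∧ (a ∧ d), b ∧ a ∧ a), d ∧ a ∧ (n ∧ d) ∧ d ∧ b, f(b ∧ (b ∧ n), h(b, b, b), a ∧ (b ∧ a)))  →  f(f(f(a, b, d), a ∧ a ∧ b ∧ d, a ∧ a ∧ b), a ∧ b ∧ d ∧ d ∧ d, f(b ∧ b, h(b, b, b), a ∧ a ∧ b))
Inside:  g(d ∧ (d ∧ ((a ∧ a) ∧ a)), n ∧ g(a, d, a), n ∧ g(n, (b ∧ (d ∧ d)) ∧ b, b ∧ a))  →  g(a ∧ a ∧ a ∧ d ∧ d, g(a, d, a), g(n, b ∧ b ∧ d ∧ d, a ∧ b))
Sort:  d ∧ f(f(f(a, b, d), a ∧ a ∧ b ∧ d, a ∧ a ∧ b), a ∧ b ∧ d ∧ d ∧ d, f(b ∧ b, h(b, b, b), a ∧ a ∧ b)) ∧ g(a ∧ a ∧ a ∧ d ∧ d, g(a, d, a), g(n, b ∧ b ∧ d ∧ d, a ∧ b)) ∧ g(h(h(a ∧ d, a ∧ a ∧ a, a ∧ d ∧ d), h(h(b, b, a), a ∧ b ∧ d, a ∧ b ∧ b), b), b, b)

Answer: d ∧ f(f(f(a, b, d), a ∧ a ∧ b ∧ d, a ∧ a ∧ b), a ∧ b ∧ d ∧ d ∧ d, f(b ∧ b, h(b, b, b), a ∧ a ∧ b)) ∧ g(a ∧ a ∧ a ∧ d ∧ d, g(a, d, a), g(n, b ∧ b ∧ d ∧ d, a ∧ b)) ∧ g(h(h(a ∧ d, a ∧ a ∧ a, a ∧ d ∧ d), h(h(b, b, a), a ∧ b ∧ d, a ∧ b ∧ b), b), b, b)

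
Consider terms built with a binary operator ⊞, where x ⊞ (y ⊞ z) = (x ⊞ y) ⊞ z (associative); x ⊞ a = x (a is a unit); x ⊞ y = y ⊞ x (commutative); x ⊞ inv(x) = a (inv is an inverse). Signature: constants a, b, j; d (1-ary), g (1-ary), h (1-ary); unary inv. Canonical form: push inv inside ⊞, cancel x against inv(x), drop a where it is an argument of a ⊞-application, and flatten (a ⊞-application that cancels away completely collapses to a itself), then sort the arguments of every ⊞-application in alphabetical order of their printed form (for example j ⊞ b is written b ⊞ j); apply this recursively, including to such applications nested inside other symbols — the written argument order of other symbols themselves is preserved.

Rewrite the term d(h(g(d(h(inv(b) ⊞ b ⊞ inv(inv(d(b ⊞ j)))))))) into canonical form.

Focus inside:  inv(b) ⊞ b ⊞ inv(inv(d(b ⊞ j)))
Push inv inside:  distribute inv over ⊞ and collapse double inv
Inverses cancel:  b cancels
Combine occurrences:  d(b ⊞ j)
Reassemble:  d(h(g(d(h(d(b ⊞ j))))))

Answer: d(h(g(d(h(d(b ⊞ j))))))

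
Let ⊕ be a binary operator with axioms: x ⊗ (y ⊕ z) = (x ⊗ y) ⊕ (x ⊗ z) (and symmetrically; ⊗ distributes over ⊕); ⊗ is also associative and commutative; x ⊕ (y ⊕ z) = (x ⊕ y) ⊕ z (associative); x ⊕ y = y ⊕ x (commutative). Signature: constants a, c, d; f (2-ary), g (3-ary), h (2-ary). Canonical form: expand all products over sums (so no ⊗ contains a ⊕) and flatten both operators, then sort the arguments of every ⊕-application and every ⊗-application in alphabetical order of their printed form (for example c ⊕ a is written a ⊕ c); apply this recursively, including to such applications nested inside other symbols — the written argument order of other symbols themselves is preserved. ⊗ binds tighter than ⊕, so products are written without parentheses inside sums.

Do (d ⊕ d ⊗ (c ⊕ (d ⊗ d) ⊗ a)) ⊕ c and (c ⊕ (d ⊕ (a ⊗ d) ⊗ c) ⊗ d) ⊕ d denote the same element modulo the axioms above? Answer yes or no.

Answer: no — a ⊗ d ⊗ d ⊗ d ⊕ c ⊕ c ⊗ d ⊕ d vs a ⊗ c ⊗ d ⊗ d ⊕ c ⊕ d ⊕ d ⊗ d

Derivation:
Left:  (d ⊕ d ⊗ (c ⊕ (d ⊗ d) ⊗ a)) ⊕ c
  Distribute:  d ⊕ c ⊗ d ⊕ a ⊗ d ⊗ d ⊗ d ⊕ c
  Sort arguments:  a ⊗ d ⊗ d ⊗ d ⊕ c ⊕ c ⊗ d ⊕ d
Right:  (c ⊕ (d ⊕ (a ⊗ d) ⊗ c) ⊗ d) ⊕ d
  Distribute:  c ⊕ d ⊗ d ⊕ a ⊗ c ⊗ d ⊗ d ⊕ d
  Sort:  a ⊗ c ⊗ d ⊗ d ⊕ c ⊕ d ⊕ d ⊗ d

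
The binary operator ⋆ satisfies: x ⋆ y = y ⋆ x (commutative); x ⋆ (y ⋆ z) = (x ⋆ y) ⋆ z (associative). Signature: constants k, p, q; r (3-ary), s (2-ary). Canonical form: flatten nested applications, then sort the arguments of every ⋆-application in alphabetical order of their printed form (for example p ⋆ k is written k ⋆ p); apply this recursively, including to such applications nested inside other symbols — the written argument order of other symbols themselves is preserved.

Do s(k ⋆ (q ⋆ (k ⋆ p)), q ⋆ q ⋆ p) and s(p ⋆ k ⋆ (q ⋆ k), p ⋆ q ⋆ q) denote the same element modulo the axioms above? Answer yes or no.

Answer: yes — both canonical forms are s(k ⋆ k ⋆ p ⋆ q, p ⋆ q ⋆ q)

Derivation:
Left:  s(k ⋆ (q ⋆ (k ⋆ p)), q ⋆ q ⋆ p)
  Focus inside:  k ⋆ (q ⋆ (k ⋆ p))
  Flatten:  k ⋆ q ⋆ k ⋆ p
  Sort arguments:  k ⋆ k ⋆ p ⋆ q
  Rebuild:  s(k ⋆ k ⋆ p ⋆ q, p ⋆ q ⋆ q)
Right:  s(p ⋆ k ⋆ (q ⋆ k), p ⋆ q ⋆ q)
  Work inside:  p ⋆ k ⋆ (q ⋆ k)
  Merge nested applications:  p ⋆ k ⋆ q ⋆ k
  Sort:  k ⋆ k ⋆ p ⋆ q
  Put back:  s(k ⋆ k ⋆ p ⋆ q, p ⋆ q ⋆ q)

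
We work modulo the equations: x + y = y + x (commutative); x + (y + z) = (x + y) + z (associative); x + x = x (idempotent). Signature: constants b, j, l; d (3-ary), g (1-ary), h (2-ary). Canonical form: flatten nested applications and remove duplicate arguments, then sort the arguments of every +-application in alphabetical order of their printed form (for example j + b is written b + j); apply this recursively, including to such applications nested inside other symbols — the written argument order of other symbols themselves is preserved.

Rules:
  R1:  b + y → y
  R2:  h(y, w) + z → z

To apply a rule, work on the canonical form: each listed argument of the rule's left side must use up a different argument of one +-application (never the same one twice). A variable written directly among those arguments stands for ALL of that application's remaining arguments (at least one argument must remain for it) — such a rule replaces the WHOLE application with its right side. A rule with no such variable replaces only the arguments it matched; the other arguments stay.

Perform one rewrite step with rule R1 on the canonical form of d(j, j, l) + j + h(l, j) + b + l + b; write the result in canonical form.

Answer: d(j, j, l) + h(l, j) + j + l

Derivation:
Canonical form:  b + d(j, j, l) + h(l, j) + j + l
R1 matches:  uses b;  y := d(j, j, l) + h(l, j) + j + l
The extension variable absorbs all remaining arguments, so the whole application is rewritten.
Result:  d(j, j, l) + h(l, j) + j + l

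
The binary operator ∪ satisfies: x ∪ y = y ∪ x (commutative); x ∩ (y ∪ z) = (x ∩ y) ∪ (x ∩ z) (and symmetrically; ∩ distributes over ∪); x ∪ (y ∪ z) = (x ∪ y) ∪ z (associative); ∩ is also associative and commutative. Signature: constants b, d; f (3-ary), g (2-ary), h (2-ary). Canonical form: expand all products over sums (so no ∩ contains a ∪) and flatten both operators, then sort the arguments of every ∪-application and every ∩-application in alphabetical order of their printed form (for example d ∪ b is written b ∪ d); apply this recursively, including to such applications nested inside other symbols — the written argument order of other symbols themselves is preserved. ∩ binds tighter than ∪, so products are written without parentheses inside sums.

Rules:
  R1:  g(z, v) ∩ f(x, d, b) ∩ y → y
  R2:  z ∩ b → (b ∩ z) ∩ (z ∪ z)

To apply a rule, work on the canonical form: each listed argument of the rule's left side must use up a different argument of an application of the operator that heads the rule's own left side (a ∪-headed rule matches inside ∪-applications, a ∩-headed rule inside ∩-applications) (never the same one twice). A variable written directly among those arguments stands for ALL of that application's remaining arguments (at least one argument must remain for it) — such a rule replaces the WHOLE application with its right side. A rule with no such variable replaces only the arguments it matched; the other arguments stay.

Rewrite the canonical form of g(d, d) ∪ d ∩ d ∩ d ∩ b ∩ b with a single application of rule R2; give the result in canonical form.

Answer: b ∩ b ∩ b ∩ d ∩ d ∩ d ∩ d ∩ d ∩ d ∪ b ∩ b ∩ b ∩ d ∩ d ∩ d ∩ d ∩ d ∩ d ∪ g(d, d)

Derivation:
Canonical form:  b ∩ b ∩ d ∩ d ∩ d ∪ g(d, d)
Apply R2:  consuming b;  z := b ∩ d ∩ d ∩ d
The variable takes the whole remainder — replace the entire application.
Result:  b ∩ b ∩ b ∩ d ∩ d ∩ d ∩ d ∩ d ∩ d ∪ b ∩ b ∩ b ∩ d ∩ d ∩ d ∩ d ∩ d ∩ d ∪ g(d, d)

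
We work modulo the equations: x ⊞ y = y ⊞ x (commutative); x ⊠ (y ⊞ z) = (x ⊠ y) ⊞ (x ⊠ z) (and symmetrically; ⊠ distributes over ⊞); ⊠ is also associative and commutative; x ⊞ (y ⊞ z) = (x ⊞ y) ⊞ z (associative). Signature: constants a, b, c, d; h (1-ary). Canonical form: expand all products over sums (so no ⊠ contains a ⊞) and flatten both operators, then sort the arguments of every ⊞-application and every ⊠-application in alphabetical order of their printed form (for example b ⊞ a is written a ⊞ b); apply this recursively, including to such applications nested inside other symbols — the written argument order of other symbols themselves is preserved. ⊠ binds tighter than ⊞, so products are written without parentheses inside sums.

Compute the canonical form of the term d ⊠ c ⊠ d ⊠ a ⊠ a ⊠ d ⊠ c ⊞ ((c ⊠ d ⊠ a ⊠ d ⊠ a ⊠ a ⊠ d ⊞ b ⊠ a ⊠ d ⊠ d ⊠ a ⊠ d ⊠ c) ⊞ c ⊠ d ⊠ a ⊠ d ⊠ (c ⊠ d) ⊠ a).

Un-nest:  a ⊠ a ⊠ c ⊠ c ⊠ d ⊠ d ⊠ d ⊞ a ⊠ a ⊠ a ⊠ c ⊠ d ⊠ d ⊠ d ⊞ a ⊠ a ⊠ b ⊠ c ⊠ d ⊠ d ⊠ d ⊞ a ⊠ a ⊠ c ⊠ c ⊠ d ⊠ d ⊠ d
Sort arguments:  a ⊠ a ⊠ a ⊠ c ⊠ d ⊠ d ⊠ d ⊞ a ⊠ a ⊠ b ⊠ c ⊠ d ⊠ d ⊠ d ⊞ a ⊠ a ⊠ c ⊠ c ⊠ d ⊠ d ⊠ d ⊞ a ⊠ a ⊠ c ⊠ c ⊠ d ⊠ d ⊠ d

Answer: a ⊠ a ⊠ a ⊠ c ⊠ d ⊠ d ⊠ d ⊞ a ⊠ a ⊠ b ⊠ c ⊠ d ⊠ d ⊠ d ⊞ a ⊠ a ⊠ c ⊠ c ⊠ d ⊠ d ⊠ d ⊞ a ⊠ a ⊠ c ⊠ c ⊠ d ⊠ d ⊠ d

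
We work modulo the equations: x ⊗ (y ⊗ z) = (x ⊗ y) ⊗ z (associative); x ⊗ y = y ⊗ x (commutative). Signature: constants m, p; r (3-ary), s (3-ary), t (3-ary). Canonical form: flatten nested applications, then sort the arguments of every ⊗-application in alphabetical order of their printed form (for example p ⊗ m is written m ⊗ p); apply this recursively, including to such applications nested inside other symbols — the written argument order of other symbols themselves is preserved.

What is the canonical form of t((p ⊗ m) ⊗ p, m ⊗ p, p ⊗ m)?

Answer: t(m ⊗ p ⊗ p, m ⊗ p, m ⊗ p)

Derivation:
Descend into:  (p ⊗ m) ⊗ p
Un-nest:  p ⊗ m ⊗ p
Order the arguments:  m ⊗ p ⊗ p
Put back:  t(m ⊗ p ⊗ p, m ⊗ p, m ⊗ p)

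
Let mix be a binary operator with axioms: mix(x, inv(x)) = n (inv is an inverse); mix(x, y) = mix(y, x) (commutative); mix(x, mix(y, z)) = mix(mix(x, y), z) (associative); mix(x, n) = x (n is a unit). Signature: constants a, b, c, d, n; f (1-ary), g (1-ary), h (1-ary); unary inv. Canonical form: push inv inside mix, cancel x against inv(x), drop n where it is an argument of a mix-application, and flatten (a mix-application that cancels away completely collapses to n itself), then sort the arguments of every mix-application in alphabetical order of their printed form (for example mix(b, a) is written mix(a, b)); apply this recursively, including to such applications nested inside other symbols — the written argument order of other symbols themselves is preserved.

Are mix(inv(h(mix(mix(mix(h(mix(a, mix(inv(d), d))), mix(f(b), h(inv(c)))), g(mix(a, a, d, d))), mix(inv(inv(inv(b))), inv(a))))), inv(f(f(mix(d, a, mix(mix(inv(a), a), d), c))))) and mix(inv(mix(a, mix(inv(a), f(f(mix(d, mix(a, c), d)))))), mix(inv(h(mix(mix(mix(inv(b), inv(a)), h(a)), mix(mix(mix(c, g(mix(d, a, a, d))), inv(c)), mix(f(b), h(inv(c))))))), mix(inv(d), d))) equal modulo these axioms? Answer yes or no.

Answer: yes — both canonical forms are mix(inv(f(f(mix(a, c, d, d)))), inv(h(mix(f(b), g(mix(a, a, d, d)), h(a), h(inv(c)), inv(a), inv(b)))))

Derivation:
Left:  mix(inv(h(mix(mix(mix(h(mix(a, mix(inv(d), d))), mix(f(b), h(inv(c)))), g(mix(a, a, d, d))), mix(inv(inv(inv(b))), inv(a))))), inv(f(f(mix(d, a, mix(mix(inv(a), a), d), c)))))
  Push inv inside:  distribute inv over mix and collapse double inv
  Collect:  mix(inv(h(mix(f(b), g(mix(a, a, d, d)), h(a), h(inv(c)), inv(a), inv(b)))), inv(f(f(mix(a, c, d, d)))))
  Sort:  mix(inv(f(f(mix(a, c, d, d)))), inv(h(mix(f(b), g(mix(a, a, d, d)), h(a), h(inv(c)), inv(a), inv(b)))))
Right:  mix(inv(mix(a, mix(inv(a), f(f(mix(d, mix(a, c), d)))))), mix(inv(h(mix(mix(mix(inv(b), inv(a)), h(a)), mix(mix(mix(c, g(mix(d, a, a, d))), inv(c)), mix(f(b), h(inv(c))))))), mix(inv(d), d)))
  Push inv inside:  distribute inv over mix and collapse double inv
  Cancel:  a cancels; d cancels
  Collect terms:  mix(inv(f(f(mix(a, c, d, d)))), inv(h(mix(f(b), g(mix(a, a, d, d)), h(a), h(inv(c)), inv(a), inv(b)))))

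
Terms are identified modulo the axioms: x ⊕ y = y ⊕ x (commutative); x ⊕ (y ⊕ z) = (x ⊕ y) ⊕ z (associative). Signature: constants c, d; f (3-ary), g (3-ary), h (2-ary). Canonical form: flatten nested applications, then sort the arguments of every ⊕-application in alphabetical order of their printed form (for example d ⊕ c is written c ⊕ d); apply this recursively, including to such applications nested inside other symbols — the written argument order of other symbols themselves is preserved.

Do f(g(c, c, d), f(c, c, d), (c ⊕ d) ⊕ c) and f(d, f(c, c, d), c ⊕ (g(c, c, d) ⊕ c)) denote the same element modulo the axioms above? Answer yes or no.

Answer: no — f(g(c, c, d), f(c, c, d), c ⊕ c ⊕ d) vs f(d, f(c, c, d), c ⊕ c ⊕ g(c, c, d))

Derivation:
Left:  f(g(c, c, d), f(c, c, d), (c ⊕ d) ⊕ c)
  Focus inside:  (c ⊕ d) ⊕ c
  Flatten:  c ⊕ d ⊕ c
  Order the arguments:  c ⊕ c ⊕ d
  Put back:  f(g(c, c, d), f(c, c, d), c ⊕ c ⊕ d)
Right:  f(d, f(c, c, d), c ⊕ (g(c, c, d) ⊕ c))
  Work inside:  c ⊕ (g(c, c, d) ⊕ c)
  Flatten:  c ⊕ g(c, c, d) ⊕ c
  Sort arguments:  c ⊕ c ⊕ g(c, c, d)
  Reassemble:  f(d, f(c, c, d), c ⊕ c ⊕ g(c, c, d))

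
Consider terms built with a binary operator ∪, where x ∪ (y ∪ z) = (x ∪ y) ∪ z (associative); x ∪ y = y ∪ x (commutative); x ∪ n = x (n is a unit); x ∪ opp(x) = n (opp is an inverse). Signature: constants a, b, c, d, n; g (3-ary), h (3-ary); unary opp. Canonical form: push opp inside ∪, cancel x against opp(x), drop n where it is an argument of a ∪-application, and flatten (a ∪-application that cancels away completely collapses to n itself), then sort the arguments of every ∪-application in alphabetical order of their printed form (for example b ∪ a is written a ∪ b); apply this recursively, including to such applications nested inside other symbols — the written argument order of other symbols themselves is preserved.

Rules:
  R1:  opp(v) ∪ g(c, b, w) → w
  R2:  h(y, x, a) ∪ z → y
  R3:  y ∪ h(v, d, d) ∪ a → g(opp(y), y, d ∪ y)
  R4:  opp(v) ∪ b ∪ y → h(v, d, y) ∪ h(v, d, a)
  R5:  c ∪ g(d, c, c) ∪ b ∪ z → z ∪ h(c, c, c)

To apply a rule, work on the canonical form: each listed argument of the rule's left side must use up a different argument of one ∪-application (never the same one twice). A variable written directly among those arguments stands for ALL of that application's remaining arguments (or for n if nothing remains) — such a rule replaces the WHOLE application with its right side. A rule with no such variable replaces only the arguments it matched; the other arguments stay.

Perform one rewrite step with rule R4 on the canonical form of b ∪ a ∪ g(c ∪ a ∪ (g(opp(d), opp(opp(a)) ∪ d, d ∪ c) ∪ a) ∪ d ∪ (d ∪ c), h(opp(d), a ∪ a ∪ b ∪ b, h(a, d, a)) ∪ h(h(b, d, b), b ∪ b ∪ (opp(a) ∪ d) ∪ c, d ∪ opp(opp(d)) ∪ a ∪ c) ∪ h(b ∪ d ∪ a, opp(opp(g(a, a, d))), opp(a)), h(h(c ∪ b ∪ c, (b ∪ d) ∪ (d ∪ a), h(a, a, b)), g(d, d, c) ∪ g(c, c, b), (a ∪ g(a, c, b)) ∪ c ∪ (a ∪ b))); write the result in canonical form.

Answer: a ∪ b ∪ g(a ∪ a ∪ c ∪ c ∪ d ∪ d ∪ g(opp(d), a ∪ d, c ∪ d), h(a ∪ b ∪ d, g(a, a, d), opp(a)) ∪ h(h(b, d, b), h(a, d, a) ∪ h(a, d, b ∪ c ∪ d), a ∪ c ∪ d ∪ d) ∪ h(opp(d), a ∪ a ∪ b ∪ b, h(a, d, a)), h(h(b ∪ c ∪ c, a ∪ b ∪ d ∪ d, h(a, a, b)), g(c, c, b) ∪ g(d, d, c), a ∪ a ∪ b ∪ c ∪ g(a, c, b)))

Derivation:
Canonical form:  a ∪ b ∪ g(a ∪ a ∪ c ∪ c ∪ d ∪ d ∪ g(opp(d), a ∪ d, c ∪ d), h(a ∪ b ∪ d, g(a, a, d), opp(a)) ∪ h(h(b, d, b), b ∪ b ∪ c ∪ d ∪ opp(a), a ∪ c ∪ d ∪ d) ∪ h(opp(d), a ∪ a ∪ b ∪ b, h(a, d, a)), h(h(b ∪ c ∪ c, a ∪ b ∪ d ∪ d, h(a, a, b)), g(c, c, b) ∪ g(d, d, c), a ∪ a ∪ b ∪ c ∪ g(a, c, b)))
Match R4:  consume b, opp(a);  v := a, y := b ∪ c ∪ d
Every leftover argument binds to the variable; the entire application is replaced.
Giving:  a ∪ b ∪ g(a ∪ a ∪ c ∪ c ∪ d ∪ d ∪ g(opp(d), a ∪ d, c ∪ d), h(a ∪ b ∪ d, g(a, a, d), opp(a)) ∪ h(h(b, d, b), h(a, d, a) ∪ h(a, d, b ∪ c ∪ d), a ∪ c ∪ d ∪ d) ∪ h(opp(d), a ∪ a ∪ b ∪ b, h(a, d, a)), h(h(b ∪ c ∪ c, a ∪ b ∪ d ∪ d, h(a, a, b)), g(c, c, b) ∪ g(d, d, c), a ∪ a ∪ b ∪ c ∪ g(a, c, b)))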